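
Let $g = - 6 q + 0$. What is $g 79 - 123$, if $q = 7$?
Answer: $-3441$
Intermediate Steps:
$g = -42$ ($g = \left(-6\right) 7 + 0 = -42 + 0 = -42$)
$g 79 - 123 = \left(-42\right) 79 - 123 = -3318 - 123 = -3441$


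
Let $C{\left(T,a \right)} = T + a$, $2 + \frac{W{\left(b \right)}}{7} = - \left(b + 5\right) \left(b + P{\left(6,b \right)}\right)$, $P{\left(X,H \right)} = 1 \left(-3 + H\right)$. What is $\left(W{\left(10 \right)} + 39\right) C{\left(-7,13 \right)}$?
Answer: $-10560$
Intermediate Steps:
$P{\left(X,H \right)} = -3 + H$
$W{\left(b \right)} = -14 - 7 \left(-3 + 2 b\right) \left(5 + b\right)$ ($W{\left(b \right)} = -14 + 7 \left(- \left(b + 5\right) \left(b + \left(-3 + b\right)\right)\right) = -14 + 7 \left(- \left(5 + b\right) \left(-3 + 2 b\right)\right) = -14 + 7 \left(- \left(-3 + 2 b\right) \left(5 + b\right)\right) = -14 - 7 \left(-3 + 2 b\right) \left(5 + b\right)$)
$\left(W{\left(10 \right)} + 39\right) C{\left(-7,13 \right)} = \left(\left(91 - 490 - 14 \cdot 10^{2}\right) + 39\right) \left(-7 + 13\right) = \left(\left(91 - 490 - 1400\right) + 39\right) 6 = \left(-1799 + 39\right) 6 = \left(-1760\right) 6 = -10560$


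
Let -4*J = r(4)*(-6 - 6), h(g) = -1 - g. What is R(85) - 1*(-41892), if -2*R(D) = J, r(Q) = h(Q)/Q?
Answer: 335151/8 ≈ 41894.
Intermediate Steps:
r(Q) = (-1 - Q)/Q
J = -15/4 (J = -(-1 - 1*4)/4*(-6 - 6)/4 = -(-1 - 4)/4*(-12)/4 = -(¼)*(-5)*(-12)/4 = -(-5)*(-12)/16 = -¼*15 = -15/4 ≈ -3.7500)
R(D) = 15/8 (R(D) = -½*(-15/4) = 15/8)
R(85) - 1*(-41892) = 15/8 - 1*(-41892) = 15/8 + 41892 = 335151/8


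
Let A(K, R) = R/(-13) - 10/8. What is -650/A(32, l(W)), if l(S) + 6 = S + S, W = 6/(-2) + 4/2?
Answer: 33800/33 ≈ 1024.2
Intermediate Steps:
W = -1 (W = 6*(-½) + 4*(½) = -3 + 2 = -1)
l(S) = -6 + 2*S (l(S) = -6 + (S + S) = -6 + 2*S)
A(K, R) = -5/4 - R/13 (A(K, R) = R*(-1/13) - 10*⅛ = -R/13 - 5/4 = -5/4 - R/13)
-650/A(32, l(W)) = -650/(-5/4 - (-6 + 2*(-1))/13) = -650/(-5/4 - (-6 - 2)/13) = -650/(-5/4 - 1/13*(-8)) = -650/(-5/4 + 8/13) = -650/(-33/52) = -650*(-52/33) = 33800/33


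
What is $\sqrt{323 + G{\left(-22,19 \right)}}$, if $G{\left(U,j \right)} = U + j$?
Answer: $8 \sqrt{5} \approx 17.889$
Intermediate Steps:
$\sqrt{323 + G{\left(-22,19 \right)}} = \sqrt{323 + \left(-22 + 19\right)} = \sqrt{323 - 3} = \sqrt{320} = 8 \sqrt{5}$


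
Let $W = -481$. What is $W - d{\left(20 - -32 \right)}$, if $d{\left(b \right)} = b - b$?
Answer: $-481$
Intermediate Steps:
$d{\left(b \right)} = 0$
$W - d{\left(20 - -32 \right)} = -481 - 0 = -481 + 0 = -481$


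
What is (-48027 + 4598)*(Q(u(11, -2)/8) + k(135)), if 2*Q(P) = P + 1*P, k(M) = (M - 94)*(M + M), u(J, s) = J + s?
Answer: -3846463101/8 ≈ -4.8081e+8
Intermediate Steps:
k(M) = 2*M*(-94 + M) (k(M) = (-94 + M)*(2*M) = 2*M*(-94 + M))
Q(P) = P (Q(P) = (P + 1*P)/2 = (P + P)/2 = (2*P)/2 = P)
(-48027 + 4598)*(Q(u(11, -2)/8) + k(135)) = (-48027 + 4598)*((11 - 2)/8 + 2*135*(-94 + 135)) = -43429*(9*(⅛) + 2*135*41) = -43429*(9/8 + 11070) = -43429*88569/8 = -3846463101/8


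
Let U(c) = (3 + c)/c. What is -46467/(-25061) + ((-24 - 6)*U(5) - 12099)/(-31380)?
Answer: 587516809/262138060 ≈ 2.2412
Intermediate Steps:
U(c) = (3 + c)/c
-46467/(-25061) + ((-24 - 6)*U(5) - 12099)/(-31380) = -46467/(-25061) + ((-24 - 6)*((3 + 5)/5) - 12099)/(-31380) = -46467*(-1/25061) + (-6*8 - 12099)*(-1/31380) = 46467/25061 + (-30*8/5 - 12099)*(-1/31380) = 46467/25061 + (-48 - 12099)*(-1/31380) = 46467/25061 - 12147*(-1/31380) = 46467/25061 + 4049/10460 = 587516809/262138060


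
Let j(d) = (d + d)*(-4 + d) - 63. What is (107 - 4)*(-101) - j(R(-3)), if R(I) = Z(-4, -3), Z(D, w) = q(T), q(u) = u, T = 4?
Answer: -10340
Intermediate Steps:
Z(D, w) = 4
R(I) = 4
j(d) = -63 + 2*d*(-4 + d) (j(d) = (2*d)*(-4 + d) - 63 = 2*d*(-4 + d) - 63 = -63 + 2*d*(-4 + d))
(107 - 4)*(-101) - j(R(-3)) = (107 - 4)*(-101) - (-63 - 8*4 + 2*4**2) = 103*(-101) - (-63 - 32 + 2*16) = -10403 - (-63 - 32 + 32) = -10403 - 1*(-63) = -10403 + 63 = -10340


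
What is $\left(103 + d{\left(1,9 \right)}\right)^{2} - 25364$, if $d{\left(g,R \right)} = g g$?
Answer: $-14548$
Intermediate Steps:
$d{\left(g,R \right)} = g^{2}$
$\left(103 + d{\left(1,9 \right)}\right)^{2} - 25364 = \left(103 + 1^{2}\right)^{2} - 25364 = \left(103 + 1\right)^{2} - 25364 = 104^{2} - 25364 = 10816 - 25364 = -14548$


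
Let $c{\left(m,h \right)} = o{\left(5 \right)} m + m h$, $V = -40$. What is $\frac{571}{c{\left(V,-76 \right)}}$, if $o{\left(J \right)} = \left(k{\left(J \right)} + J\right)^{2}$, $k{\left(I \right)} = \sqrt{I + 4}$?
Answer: $\frac{571}{480} \approx 1.1896$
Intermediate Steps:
$k{\left(I \right)} = \sqrt{4 + I}$
$o{\left(J \right)} = \left(J + \sqrt{4 + J}\right)^{2}$ ($o{\left(J \right)} = \left(\sqrt{4 + J} + J\right)^{2} = \left(J + \sqrt{4 + J}\right)^{2}$)
$c{\left(m,h \right)} = 64 m + h m$ ($c{\left(m,h \right)} = \left(5 + \sqrt{4 + 5}\right)^{2} m + m h = \left(5 + \sqrt{9}\right)^{2} m + h m = \left(5 + 3\right)^{2} m + h m = 8^{2} m + h m = 64 m + h m$)
$\frac{571}{c{\left(V,-76 \right)}} = \frac{571}{\left(-40\right) \left(64 - 76\right)} = \frac{571}{\left(-40\right) \left(-12\right)} = \frac{571}{480}$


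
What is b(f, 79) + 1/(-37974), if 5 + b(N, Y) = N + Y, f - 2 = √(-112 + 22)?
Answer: 2886023/37974 + 3*I*√10 ≈ 76.0 + 9.4868*I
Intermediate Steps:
f = 2 + 3*I*√10 (f = 2 + √(-112 + 22) = 2 + √(-90) = 2 + 3*I*√10 ≈ 2.0 + 9.4868*I)
b(N, Y) = -5 + N + Y (b(N, Y) = -5 + (N + Y) = -5 + N + Y)
b(f, 79) + 1/(-37974) = (-5 + (2 + 3*I*√10) + 79) + 1/(-37974) = (76 + 3*I*√10) - 1/37974 = 2886023/37974 + 3*I*√10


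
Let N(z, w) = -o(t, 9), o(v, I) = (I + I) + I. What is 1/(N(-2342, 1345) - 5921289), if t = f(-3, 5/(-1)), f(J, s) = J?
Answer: -1/5921316 ≈ -1.6888e-7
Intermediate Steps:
t = -3
o(v, I) = 3*I (o(v, I) = 2*I + I = 3*I)
N(z, w) = -27 (N(z, w) = -3*9 = -1*27 = -27)
1/(N(-2342, 1345) - 5921289) = 1/(-27 - 5921289) = 1/(-5921316) = -1/5921316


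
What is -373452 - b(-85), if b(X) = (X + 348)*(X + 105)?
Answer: -378712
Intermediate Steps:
b(X) = (105 + X)*(348 + X) (b(X) = (348 + X)*(105 + X) = (105 + X)*(348 + X))
-373452 - b(-85) = -373452 - (36540 + (-85)² + 453*(-85)) = -373452 - (36540 + 7225 - 38505) = -373452 - 1*5260 = -373452 - 5260 = -378712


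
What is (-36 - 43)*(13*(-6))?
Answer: 6162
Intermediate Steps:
(-36 - 43)*(13*(-6)) = -79*(-78) = 6162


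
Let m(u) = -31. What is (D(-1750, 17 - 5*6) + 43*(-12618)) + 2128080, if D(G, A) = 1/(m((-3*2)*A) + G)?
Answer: 2823786185/1781 ≈ 1.5855e+6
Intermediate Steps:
D(G, A) = 1/(-31 + G)
(D(-1750, 17 - 5*6) + 43*(-12618)) + 2128080 = (1/(-31 - 1750) + 43*(-12618)) + 2128080 = (1/(-1781) - 542574) + 2128080 = (-1/1781 - 542574) + 2128080 = -966324295/1781 + 2128080 = 2823786185/1781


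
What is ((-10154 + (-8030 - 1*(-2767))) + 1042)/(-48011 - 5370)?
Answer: 14375/53381 ≈ 0.26929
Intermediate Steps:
((-10154 + (-8030 - 1*(-2767))) + 1042)/(-48011 - 5370) = ((-10154 + (-8030 + 2767)) + 1042)/(-53381) = ((-10154 - 5263) + 1042)*(-1/53381) = (-15417 + 1042)*(-1/53381) = -14375*(-1/53381) = 14375/53381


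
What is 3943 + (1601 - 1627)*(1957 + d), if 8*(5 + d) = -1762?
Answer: -82165/2 ≈ -41083.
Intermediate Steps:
d = -901/4 (d = -5 + (⅛)*(-1762) = -5 - 881/4 = -901/4 ≈ -225.25)
3943 + (1601 - 1627)*(1957 + d) = 3943 + (1601 - 1627)*(1957 - 901/4) = 3943 - 26*6927/4 = 3943 - 90051/2 = -82165/2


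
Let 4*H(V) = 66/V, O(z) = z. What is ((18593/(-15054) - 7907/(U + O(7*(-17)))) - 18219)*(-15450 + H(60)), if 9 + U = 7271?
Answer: 80723950655225677/286748592 ≈ 2.8151e+8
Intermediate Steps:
H(V) = 33/(2*V) (H(V) = (66/V)/4 = 33/(2*V))
U = 7262 (U = -9 + 7271 = 7262)
((18593/(-15054) - 7907/(U + O(7*(-17)))) - 18219)*(-15450 + H(60)) = ((18593/(-15054) - 7907/(7262 + 7*(-17))) - 18219)*(-15450 + (33/2)/60) = ((18593*(-1/15054) - 7907/(7262 - 119)) - 18219)*(-15450 + (33/2)*(1/60)) = ((-18593/15054 - 7907/7143) - 18219)*(-15450 + 11/40) = ((-18593/15054 - 7907*1/7143) - 18219)*(-617989/40) = ((-18593/15054 - 7907/7143) - 18219)*(-617989/40) = (-83947259/35843574 - 18219)*(-617989/40) = -653118021965/35843574*(-617989/40) = 80723950655225677/286748592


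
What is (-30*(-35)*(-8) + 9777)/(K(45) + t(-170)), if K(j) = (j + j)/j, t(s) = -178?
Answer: -1377/176 ≈ -7.8239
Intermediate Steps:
K(j) = 2 (K(j) = (2*j)/j = 2)
(-30*(-35)*(-8) + 9777)/(K(45) + t(-170)) = (-30*(-35)*(-8) + 9777)/(2 - 178) = (1050*(-8) + 9777)/(-176) = (-8400 + 9777)*(-1/176) = 1377*(-1/176) = -1377/176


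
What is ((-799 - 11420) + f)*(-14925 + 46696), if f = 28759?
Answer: 525492340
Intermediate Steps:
((-799 - 11420) + f)*(-14925 + 46696) = ((-799 - 11420) + 28759)*(-14925 + 46696) = (-12219 + 28759)*31771 = 16540*31771 = 525492340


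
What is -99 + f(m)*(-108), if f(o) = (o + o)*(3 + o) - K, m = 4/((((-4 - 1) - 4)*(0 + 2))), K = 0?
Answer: 103/3 ≈ 34.333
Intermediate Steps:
m = -2/9 (m = 4/(((-5 - 4)*2)) = 4/((-9*2)) = 4/(-18) = 4*(-1/18) = -2/9 ≈ -0.22222)
f(o) = 2*o*(3 + o) (f(o) = (o + o)*(3 + o) - 1*0 = (2*o)*(3 + o) + 0 = 2*o*(3 + o) + 0 = 2*o*(3 + o))
-99 + f(m)*(-108) = -99 + (2*(-2/9)*(3 - 2/9))*(-108) = -99 + (2*(-2/9)*(25/9))*(-108) = -99 - 100/81*(-108) = -99 + 400/3 = 103/3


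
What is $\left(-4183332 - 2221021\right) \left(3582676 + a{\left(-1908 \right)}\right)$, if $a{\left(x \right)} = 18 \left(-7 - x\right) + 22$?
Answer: $-23164006835348$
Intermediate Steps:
$a{\left(x \right)} = -104 - 18 x$ ($a{\left(x \right)} = \left(-126 - 18 x\right) + 22 = -104 - 18 x$)
$\left(-4183332 - 2221021\right) \left(3582676 + a{\left(-1908 \right)}\right) = \left(-4183332 - 2221021\right) \left(3582676 - -34240\right) = - 6404353 \left(3582676 + \left(-104 + 34344\right)\right) = - 6404353 \left(3582676 + 34240\right) = \left(-6404353\right) 3616916 = -23164006835348$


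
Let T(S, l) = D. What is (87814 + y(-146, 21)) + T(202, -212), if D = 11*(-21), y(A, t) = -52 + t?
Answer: 87552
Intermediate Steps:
D = -231
T(S, l) = -231
(87814 + y(-146, 21)) + T(202, -212) = (87814 + (-52 + 21)) - 231 = (87814 - 31) - 231 = 87783 - 231 = 87552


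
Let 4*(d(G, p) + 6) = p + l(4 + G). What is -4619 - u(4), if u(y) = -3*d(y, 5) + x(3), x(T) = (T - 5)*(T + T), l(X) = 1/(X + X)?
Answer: -295757/64 ≈ -4621.2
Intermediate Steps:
l(X) = 1/(2*X)
x(T) = 2*T*(-5 + T) (x(T) = (-5 + T)*(2*T) = 2*T*(-5 + T))
d(G, p) = -6 + p/4 + 1/(8*(4 + G)) (d(G, p) = -6 + (p + 1/(2*(4 + G)))/4 = -6 + (p/4 + 1/(8*(4 + G))) = -6 + p/4 + 1/(8*(4 + G)))
u(y) = -12 - 3*(-151 - 38*y)/(8*(4 + y)) (u(y) = -3*(1 + 2*(-24 + 5)*(4 + y))/(8*(4 + y)) + 2*3*(-5 + 3) = -3*(1 + 2*(-19)*(4 + y))/(8*(4 + y)) + 2*3*(-2) = -3*(1 + (-152 - 38*y))/(8*(4 + y)) - 12 = -3*(-151 - 38*y)/(8*(4 + y)) - 12 = -12 - 3*(-151 - 38*y)/(8*(4 + y)))
-4619 - u(4) = -4619 - 3*(23 + 6*4)/(8*(4 + 4)) = -4619 - 3*(23 + 24)/(8*8) = -4619 - 3*47/(8*8) = -4619 - 1*141/64 = -4619 - 141/64 = -295757/64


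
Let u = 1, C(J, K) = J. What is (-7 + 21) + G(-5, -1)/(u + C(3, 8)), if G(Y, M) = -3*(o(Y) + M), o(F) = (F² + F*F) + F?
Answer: -19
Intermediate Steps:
o(F) = F + 2*F² (o(F) = (F² + F²) + F = 2*F² + F = F + 2*F²)
G(Y, M) = -3*M - 3*Y*(1 + 2*Y) (G(Y, M) = -3*(Y*(1 + 2*Y) + M) = -3*(M + Y*(1 + 2*Y)) = -3*M - 3*Y*(1 + 2*Y))
(-7 + 21) + G(-5, -1)/(u + C(3, 8)) = (-7 + 21) + (-3*(-1) - 3*(-5)*(1 + 2*(-5)))/(1 + 3) = 14 + (3 - 3*(-5)*(1 - 10))/4 = 14 + (3 - 3*(-5)*(-9))*(¼) = 14 + (3 - 135)*(¼) = 14 - 132*¼ = 14 - 33 = -19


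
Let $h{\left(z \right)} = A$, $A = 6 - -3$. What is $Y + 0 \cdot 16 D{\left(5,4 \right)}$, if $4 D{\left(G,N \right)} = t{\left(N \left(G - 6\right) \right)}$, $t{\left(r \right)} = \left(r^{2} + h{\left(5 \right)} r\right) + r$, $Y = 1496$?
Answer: $1496$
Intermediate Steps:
$A = 9$ ($A = 6 + 3 = 9$)
$h{\left(z \right)} = 9$
$t{\left(r \right)} = r^{2} + 10 r$ ($t{\left(r \right)} = \left(r^{2} + 9 r\right) + r = r^{2} + 10 r$)
$D{\left(G,N \right)} = \frac{N \left(-6 + G\right) \left(10 + N \left(-6 + G\right)\right)}{4}$ ($D{\left(G,N \right)} = \frac{N \left(G - 6\right) \left(10 + N \left(G - 6\right)\right)}{4} = \frac{N \left(-6 + G\right) \left(10 + N \left(-6 + G\right)\right)}{4}$)
$Y + 0 \cdot 16 D{\left(5,4 \right)} = 1496 + 0 \cdot 16 \cdot \frac{1}{4} \cdot 4 \left(-6 + 5\right) \left(10 + 4 \left(-6 + 5\right)\right) = 1496 + 0 \cdot \frac{1}{4} \cdot 4 \left(-1\right) \left(10 + 4 \left(-1\right)\right) = 1496 + 0 \cdot \frac{1}{4} \cdot 4 \left(-1\right) \left(10 - 4\right) = 1496 + 0 \cdot \frac{1}{4} \cdot 4 \left(-1\right) 6 = 1496 + 0 \left(-6\right) = 1496 + 0 = 1496$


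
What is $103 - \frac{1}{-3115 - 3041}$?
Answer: $\frac{634069}{6156} \approx 103.0$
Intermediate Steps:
$103 - \frac{1}{-3115 - 3041} = 103 - \frac{1}{-6156} = 103 - - \frac{1}{6156} = 103 + \frac{1}{6156} = \frac{634069}{6156}$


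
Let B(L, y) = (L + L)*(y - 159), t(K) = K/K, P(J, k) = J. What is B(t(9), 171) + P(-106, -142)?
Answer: -82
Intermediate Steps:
t(K) = 1
B(L, y) = 2*L*(-159 + y) (B(L, y) = (2*L)*(-159 + y) = 2*L*(-159 + y))
B(t(9), 171) + P(-106, -142) = 2*1*(-159 + 171) - 106 = 2*1*12 - 106 = 24 - 106 = -82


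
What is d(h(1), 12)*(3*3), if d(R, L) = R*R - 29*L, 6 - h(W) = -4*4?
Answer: 1224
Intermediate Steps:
h(W) = 22 (h(W) = 6 - (-4)*4 = 6 - 1*(-16) = 6 + 16 = 22)
d(R, L) = R² - 29*L
d(h(1), 12)*(3*3) = (22² - 29*12)*(3*3) = (484 - 348)*9 = 136*9 = 1224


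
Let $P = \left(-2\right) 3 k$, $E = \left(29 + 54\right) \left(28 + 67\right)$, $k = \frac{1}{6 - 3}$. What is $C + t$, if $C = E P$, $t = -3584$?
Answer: $-19354$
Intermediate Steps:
$k = \frac{1}{3} \approx 0.33333$
$E = 7885$ ($E = 83 \cdot 95 = 7885$)
$P = -2$ ($P = \left(-2\right) 3 \cdot \frac{1}{3} = \left(-6\right) \frac{1}{3} = -2$)
$C = -15770$ ($C = 7885 \left(-2\right) = -15770$)
$C + t = -15770 - 3584 = -19354$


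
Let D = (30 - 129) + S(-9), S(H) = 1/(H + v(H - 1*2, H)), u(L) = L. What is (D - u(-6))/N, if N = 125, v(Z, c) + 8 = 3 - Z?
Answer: -56/75 ≈ -0.74667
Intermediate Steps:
v(Z, c) = -5 - Z (v(Z, c) = -8 + (3 - Z) = -5 - Z)
S(H) = -⅓ (S(H) = 1/(H + (-5 - (H - 1*2))) = 1/(H + (-5 - (H - 2))) = 1/(H + (-5 - (-2 + H))) = 1/(H + (-5 + (2 - H))) = 1/(H + (-3 - H)) = 1/(-3) = -⅓)
D = -298/3 (D = (30 - 129) - ⅓ = -99 - ⅓ = -298/3 ≈ -99.333)
(D - u(-6))/N = (-298/3 - 1*(-6))/125 = (-298/3 + 6)*(1/125) = -280/3*1/125 = -56/75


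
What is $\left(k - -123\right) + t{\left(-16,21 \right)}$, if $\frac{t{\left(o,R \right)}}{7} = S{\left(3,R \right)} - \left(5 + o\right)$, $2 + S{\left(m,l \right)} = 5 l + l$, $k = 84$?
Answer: $1152$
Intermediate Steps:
$S{\left(m,l \right)} = -2 + 6 l$ ($S{\left(m,l \right)} = -2 + \left(5 l + l\right) = -2 + 6 l$)
$t{\left(o,R \right)} = -49 - 7 o + 42 R$ ($t{\left(o,R \right)} = 7 \left(\left(-2 + 6 R\right) - \left(5 + o\right)\right) = 7 \left(-7 - o + 6 R\right) = -49 - 7 o + 42 R$)
$\left(k - -123\right) + t{\left(-16,21 \right)} = \left(84 - -123\right) - -945 = \left(84 + 123\right) + \left(-49 + 112 + 882\right) = 207 + 945 = 1152$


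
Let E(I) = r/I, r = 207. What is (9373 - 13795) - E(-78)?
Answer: -114903/26 ≈ -4419.3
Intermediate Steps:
E(I) = 207/I
(9373 - 13795) - E(-78) = (9373 - 13795) - 207/(-78) = -4422 - 207*(-1)/78 = -4422 - 1*(-69/26) = -4422 + 69/26 = -114903/26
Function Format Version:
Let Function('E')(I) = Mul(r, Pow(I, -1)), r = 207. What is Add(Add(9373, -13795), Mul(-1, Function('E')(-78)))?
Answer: Rational(-114903, 26) ≈ -4419.3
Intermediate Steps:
Function('E')(I) = Mul(207, Pow(I, -1))
Add(Add(9373, -13795), Mul(-1, Function('E')(-78))) = Add(Add(9373, -13795), Mul(-1, Mul(207, Pow(-78, -1)))) = Add(-4422, Mul(-1, Mul(207, Rational(-1, 78)))) = Add(-4422, Mul(-1, Rational(-69, 26))) = Add(-4422, Rational(69, 26)) = Rational(-114903, 26)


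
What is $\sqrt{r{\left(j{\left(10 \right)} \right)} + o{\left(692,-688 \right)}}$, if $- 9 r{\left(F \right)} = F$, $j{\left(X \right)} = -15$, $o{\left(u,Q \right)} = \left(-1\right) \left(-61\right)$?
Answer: $\frac{2 \sqrt{141}}{3} \approx 7.9162$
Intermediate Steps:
$o{\left(u,Q \right)} = 61$
$r{\left(F \right)} = - \frac{F}{9}$
$\sqrt{r{\left(j{\left(10 \right)} \right)} + o{\left(692,-688 \right)}} = \sqrt{\left(- \frac{1}{9}\right) \left(-15\right) + 61} = \sqrt{\frac{5}{3} + 61} = \sqrt{\frac{188}{3}} = \frac{2 \sqrt{141}}{3}$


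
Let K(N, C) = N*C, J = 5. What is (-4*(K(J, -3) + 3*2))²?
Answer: 1296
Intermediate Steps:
K(N, C) = C*N
(-4*(K(J, -3) + 3*2))² = (-4*(-3*5 + 3*2))² = (-4*(-15 + 6))² = (-4*(-9))² = 36² = 1296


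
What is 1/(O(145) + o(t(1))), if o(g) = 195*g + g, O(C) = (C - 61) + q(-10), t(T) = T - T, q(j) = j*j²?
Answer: -1/916 ≈ -0.0010917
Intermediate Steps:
q(j) = j³
t(T) = 0
O(C) = -1061 + C (O(C) = (C - 61) + (-10)³ = (-61 + C) - 1000 = -1061 + C)
o(g) = 196*g
1/(O(145) + o(t(1))) = 1/((-1061 + 145) + 196*0) = 1/(-916 + 0) = 1/(-916) = -1/916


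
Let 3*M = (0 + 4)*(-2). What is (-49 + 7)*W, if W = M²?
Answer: -896/3 ≈ -298.67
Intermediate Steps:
M = -8/3 (M = ((0 + 4)*(-2))/3 = (4*(-2))/3 = (⅓)*(-8) = -8/3 ≈ -2.6667)
W = 64/9 (W = (-8/3)² = 64/9 ≈ 7.1111)
(-49 + 7)*W = (-49 + 7)*(64/9) = -42*64/9 = -896/3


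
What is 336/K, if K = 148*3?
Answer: 28/37 ≈ 0.75676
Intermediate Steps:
K = 444
336/K = 336/444 = 336*(1/444) = 28/37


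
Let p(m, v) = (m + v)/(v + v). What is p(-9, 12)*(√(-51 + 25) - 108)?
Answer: -27/2 + I*√26/8 ≈ -13.5 + 0.63738*I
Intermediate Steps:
p(m, v) = (m + v)/(2*v) (p(m, v) = (m + v)/((2*v)) = (m + v)*(1/(2*v)) = (m + v)/(2*v))
p(-9, 12)*(√(-51 + 25) - 108) = ((½)*(-9 + 12)/12)*(√(-51 + 25) - 108) = ((½)*(1/12)*3)*(√(-26) - 108) = (I*√26 - 108)/8 = (-108 + I*√26)/8 = -27/2 + I*√26/8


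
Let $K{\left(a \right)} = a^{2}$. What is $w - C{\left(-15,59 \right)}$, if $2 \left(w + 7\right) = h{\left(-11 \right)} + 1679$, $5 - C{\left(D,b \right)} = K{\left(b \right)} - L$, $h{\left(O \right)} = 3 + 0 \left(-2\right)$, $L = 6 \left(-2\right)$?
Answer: $4322$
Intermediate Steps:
$L = -12$
$h{\left(O \right)} = 3$ ($h{\left(O \right)} = 3 + 0 = 3$)
$C{\left(D,b \right)} = -7 - b^{2}$ ($C{\left(D,b \right)} = 5 - \left(b^{2} - -12\right) = 5 - \left(b^{2} + 12\right) = 5 - \left(12 + b^{2}\right) = -7 - b^{2}$)
$w = 834$ ($w = -7 + \frac{3 + 1679}{2} = -7 + \frac{1}{2} \cdot 1682 = -7 + 841 = 834$)
$w - C{\left(-15,59 \right)} = 834 - \left(-7 - 59^{2}\right) = 834 - \left(-7 - 3481\right) = 834 - -3488 = 834 + 3488 = 4322$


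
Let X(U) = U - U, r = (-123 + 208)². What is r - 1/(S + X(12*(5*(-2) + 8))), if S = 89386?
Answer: 645813849/89386 ≈ 7225.0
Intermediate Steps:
r = 7225 (r = 85² = 7225)
X(U) = 0
r - 1/(S + X(12*(5*(-2) + 8))) = 7225 - 1/(89386 + 0) = 7225 - 1/89386 = 645813849/89386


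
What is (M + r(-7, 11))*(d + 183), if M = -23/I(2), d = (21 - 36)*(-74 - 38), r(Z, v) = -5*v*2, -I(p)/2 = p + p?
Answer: -1596591/8 ≈ -1.9957e+5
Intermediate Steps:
I(p) = -4*p (I(p) = -2*(p + p) = -4*p)
r(Z, v) = -10*v
d = 1680 (d = -15*(-112) = 1680)
M = 23/8 (M = -23/((-4*2)) = -23/(-8) = -23*(-⅛) = 23/8 ≈ 2.8750)
(M + r(-7, 11))*(d + 183) = (23/8 - 10*11)*(1680 + 183) = (23/8 - 110)*1863 = -857/8*1863 = -1596591/8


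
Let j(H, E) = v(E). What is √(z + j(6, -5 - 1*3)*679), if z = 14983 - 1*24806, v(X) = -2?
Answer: I*√11181 ≈ 105.74*I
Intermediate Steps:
j(H, E) = -2
z = -9823 (z = 14983 - 24806 = -9823)
√(z + j(6, -5 - 1*3)*679) = √(-9823 - 2*679) = √(-9823 - 1358) = √(-11181) = I*√11181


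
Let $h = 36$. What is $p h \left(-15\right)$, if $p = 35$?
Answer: $-18900$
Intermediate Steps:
$p h \left(-15\right) = 35 \cdot 36 \left(-15\right) = 1260 \left(-15\right) = -18900$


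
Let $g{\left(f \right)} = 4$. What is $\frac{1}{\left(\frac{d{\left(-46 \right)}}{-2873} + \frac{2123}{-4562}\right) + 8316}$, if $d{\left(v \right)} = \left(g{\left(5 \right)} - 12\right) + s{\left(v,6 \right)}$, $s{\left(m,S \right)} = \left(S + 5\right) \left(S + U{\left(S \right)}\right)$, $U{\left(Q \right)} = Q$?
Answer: $\frac{13106626}{108988036749} \approx 0.00012026$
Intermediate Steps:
$s{\left(m,S \right)} = 2 S \left(5 + S\right)$ ($s{\left(m,S \right)} = \left(S + 5\right) \left(S + S\right) = \left(5 + S\right) 2 S = 2 S \left(5 + S\right)$)
$d{\left(v \right)} = 124$ ($d{\left(v \right)} = \left(4 - 12\right) + 2 \cdot 6 \left(5 + 6\right) = -8 + 2 \cdot 6 \cdot 11 = -8 + 132 = 124$)
$\frac{1}{\left(\frac{d{\left(-46 \right)}}{-2873} + \frac{2123}{-4562}\right) + 8316} = \frac{1}{\left(\frac{124}{-2873} + \frac{2123}{-4562}\right) + 8316} = \frac{1}{\left(124 \left(- \frac{1}{2873}\right) + 2123 \left(- \frac{1}{4562}\right)\right) + 8316} = \frac{1}{\left(- \frac{124}{2873} - \frac{2123}{4562}\right) + 8316} = \frac{1}{- \frac{6665067}{13106626} + 8316} = \frac{1}{\frac{108988036749}{13106626}} = \frac{13106626}{108988036749}$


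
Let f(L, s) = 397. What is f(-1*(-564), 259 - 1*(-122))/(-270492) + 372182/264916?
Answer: 25141770473/17914414668 ≈ 1.4034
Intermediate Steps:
f(-1*(-564), 259 - 1*(-122))/(-270492) + 372182/264916 = 397/(-270492) + 372182/264916 = 397*(-1/270492) + 372182*(1/264916) = -397/270492 + 186091/132458 = 25141770473/17914414668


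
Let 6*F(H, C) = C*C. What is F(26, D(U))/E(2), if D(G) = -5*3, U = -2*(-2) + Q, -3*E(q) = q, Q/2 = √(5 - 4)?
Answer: -225/4 ≈ -56.250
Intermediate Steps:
Q = 2 (Q = 2*√(5 - 4) = 2*√1 = 2*1 = 2)
E(q) = -q/3
U = 6 (U = -2*(-2) + 2 = 4 + 2 = 6)
D(G) = -15
F(H, C) = C²/6 (F(H, C) = (C*C)/6 = C²/6)
F(26, D(U))/E(2) = ((⅙)*(-15)²)/((-⅓*2)) = ((⅙)*225)/(-⅔) = (75/2)*(-3/2) = -225/4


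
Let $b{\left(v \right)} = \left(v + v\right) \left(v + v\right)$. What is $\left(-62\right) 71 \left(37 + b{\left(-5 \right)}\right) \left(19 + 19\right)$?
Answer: $-22916812$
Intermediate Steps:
$b{\left(v \right)} = 4 v^{2}$ ($b{\left(v \right)} = 2 v 2 v = 4 v^{2}$)
$\left(-62\right) 71 \left(37 + b{\left(-5 \right)}\right) \left(19 + 19\right) = \left(-62\right) 71 \left(37 + 4 \left(-5\right)^{2}\right) \left(19 + 19\right) = - 4402 \left(37 + 4 \cdot 25\right) 38 = - 4402 \left(37 + 100\right) 38 = - 4402 \cdot 137 \cdot 38 = \left(-4402\right) 5206 = -22916812$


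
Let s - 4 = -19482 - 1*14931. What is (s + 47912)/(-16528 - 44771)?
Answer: -643/2919 ≈ -0.22028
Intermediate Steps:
s = -34409 (s = 4 + (-19482 - 1*14931) = 4 + (-19482 - 14931) = 4 - 34413 = -34409)
(s + 47912)/(-16528 - 44771) = (-34409 + 47912)/(-16528 - 44771) = 13503/(-61299) = 13503*(-1/61299) = -643/2919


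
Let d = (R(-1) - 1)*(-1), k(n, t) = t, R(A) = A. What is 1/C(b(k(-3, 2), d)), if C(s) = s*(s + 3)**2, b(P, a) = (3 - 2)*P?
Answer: 1/50 ≈ 0.020000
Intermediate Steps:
d = 2 (d = (-1 - 1)*(-1) = -2*(-1) = 2)
b(P, a) = P (b(P, a) = 1*P = P)
C(s) = s*(3 + s)**2
1/C(b(k(-3, 2), d)) = 1/(2*(3 + 2)**2) = 1/(2*5**2) = 1/(2*25) = 1/50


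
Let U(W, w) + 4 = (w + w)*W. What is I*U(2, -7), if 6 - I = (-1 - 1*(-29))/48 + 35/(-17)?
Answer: -12200/51 ≈ -239.22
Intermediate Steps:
I = 1525/204 (I = 6 - ((-1 - 1*(-29))/48 + 35/(-17)) = 6 - ((-1 + 29)*(1/48) + 35*(-1/17)) = 6 - (28*(1/48) - 35/17) = 6 - (7/12 - 35/17) = 6 - 1*(-301/204) = 6 + 301/204 = 1525/204 ≈ 7.4755)
U(W, w) = -4 + 2*W*w (U(W, w) = -4 + (w + w)*W = -4 + (2*w)*W = -4 + 2*W*w)
I*U(2, -7) = 1525*(-4 + 2*2*(-7))/204 = 1525*(-4 - 28)/204 = (1525/204)*(-32) = -12200/51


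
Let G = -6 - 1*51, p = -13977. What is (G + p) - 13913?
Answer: -27947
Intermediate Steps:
G = -57 (G = -6 - 51 = -57)
(G + p) - 13913 = (-57 - 13977) - 13913 = -14034 - 13913 = -27947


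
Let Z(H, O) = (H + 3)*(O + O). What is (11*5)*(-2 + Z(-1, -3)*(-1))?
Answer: 550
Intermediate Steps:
Z(H, O) = 2*O*(3 + H) (Z(H, O) = (3 + H)*(2*O) = 2*O*(3 + H))
(11*5)*(-2 + Z(-1, -3)*(-1)) = (11*5)*(-2 + (2*(-3)*(3 - 1))*(-1)) = 55*(-2 + (2*(-3)*2)*(-1)) = 55*(-2 - 12*(-1)) = 55*(-2 + 12) = 55*10 = 550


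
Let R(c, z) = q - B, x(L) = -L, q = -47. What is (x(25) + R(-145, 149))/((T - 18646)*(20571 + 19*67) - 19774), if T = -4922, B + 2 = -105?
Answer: -35/514839166 ≈ -6.7982e-8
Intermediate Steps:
B = -107 (B = -2 - 105 = -107)
R(c, z) = 60 (R(c, z) = -47 - 1*(-107) = -47 + 107 = 60)
(x(25) + R(-145, 149))/((T - 18646)*(20571 + 19*67) - 19774) = (-1*25 + 60)/((-4922 - 18646)*(20571 + 19*67) - 19774) = (-25 + 60)/(-23568*(20571 + 1273) - 19774) = 35/(-23568*21844 - 19774) = 35/(-514819392 - 19774) = 35/(-514839166) = 35*(-1/514839166) = -35/514839166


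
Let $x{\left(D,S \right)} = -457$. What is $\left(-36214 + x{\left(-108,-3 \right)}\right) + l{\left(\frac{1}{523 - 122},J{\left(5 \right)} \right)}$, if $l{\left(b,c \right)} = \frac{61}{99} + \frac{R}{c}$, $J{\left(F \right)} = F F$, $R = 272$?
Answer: $- \frac{90732272}{2475} \approx -36660.0$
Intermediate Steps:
$J{\left(F \right)} = F^{2}$
$l{\left(b,c \right)} = \frac{61}{99} + \frac{272}{c}$
$\left(-36214 + x{\left(-108,-3 \right)}\right) + l{\left(\frac{1}{523 - 122},J{\left(5 \right)} \right)} = \left(-36214 - 457\right) + \left(\frac{61}{99} + \frac{272}{5^{2}}\right) = -36671 + \left(\frac{61}{99} + \frac{272}{25}\right) = -36671 + \frac{28453}{2475} = - \frac{90732272}{2475}$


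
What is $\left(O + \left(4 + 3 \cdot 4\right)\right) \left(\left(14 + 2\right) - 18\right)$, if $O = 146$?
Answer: $-324$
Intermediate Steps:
$\left(O + \left(4 + 3 \cdot 4\right)\right) \left(\left(14 + 2\right) - 18\right) = \left(146 + \left(4 + 3 \cdot 4\right)\right) \left(\left(14 + 2\right) - 18\right) = \left(146 + \left(4 + 12\right)\right) \left(16 - 18\right) = \left(146 + 16\right) \left(-2\right) = 162 \left(-2\right) = -324$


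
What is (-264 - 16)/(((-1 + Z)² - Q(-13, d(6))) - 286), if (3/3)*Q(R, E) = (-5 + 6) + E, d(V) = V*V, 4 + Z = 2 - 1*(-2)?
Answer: 20/23 ≈ 0.86957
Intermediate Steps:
Z = 0 (Z = -4 + (2 - 1*(-2)) = -4 + (2 + 2) = -4 + 4 = 0)
d(V) = V²
Q(R, E) = 1 + E (Q(R, E) = (-5 + 6) + E = 1 + E)
(-264 - 16)/(((-1 + Z)² - Q(-13, d(6))) - 286) = (-264 - 16)/(((-1 + 0)² - (1 + 6²)) - 286) = -280/(((-1)² - (1 + 36)) - 286) = -280/((1 - 1*37) - 286) = -280/((1 - 37) - 286) = -280/(-36 - 286) = -280/(-322) = -280*(-1/322) = 20/23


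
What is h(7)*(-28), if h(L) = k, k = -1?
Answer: 28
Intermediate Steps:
h(L) = -1
h(7)*(-28) = -1*(-28) = 28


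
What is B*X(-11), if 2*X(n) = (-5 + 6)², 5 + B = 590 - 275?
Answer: 155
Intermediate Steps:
B = 310 (B = -5 + (590 - 275) = -5 + 315 = 310)
X(n) = ½ (X(n) = (-5 + 6)²/2 = (½)*1² = (½)*1 = ½)
B*X(-11) = 310*(½) = 155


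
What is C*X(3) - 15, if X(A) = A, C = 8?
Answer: 9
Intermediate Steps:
C*X(3) - 15 = 8*3 - 15 = 24 - 15 = 9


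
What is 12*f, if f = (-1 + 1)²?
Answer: 0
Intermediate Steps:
f = 0 (f = 0² = 0)
12*f = 12*0 = 0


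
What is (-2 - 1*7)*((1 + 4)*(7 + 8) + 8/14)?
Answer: -4761/7 ≈ -680.14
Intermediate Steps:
(-2 - 1*7)*((1 + 4)*(7 + 8) + 8/14) = (-2 - 7)*(5*15 + 8*(1/14)) = -9*(75 + 4/7) = -9*529/7 = -4761/7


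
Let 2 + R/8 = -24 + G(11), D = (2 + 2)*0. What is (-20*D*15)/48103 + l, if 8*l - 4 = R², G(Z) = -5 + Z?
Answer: 6401/2 ≈ 3200.5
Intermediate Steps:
D = 0 (D = 4*0 = 0)
R = -160 (R = -16 + 8*(-24 + (-5 + 11)) = -16 + 8*(-24 + 6) = -16 + 8*(-18) = -16 - 144 = -160)
l = 6401/2 (l = ½ + (⅛)*(-160)² = ½ + (⅛)*25600 = ½ + 3200 = 6401/2 ≈ 3200.5)
(-20*D*15)/48103 + l = (-20*0*15)/48103 + 6401/2 = (0*15)*(1/48103) + 6401/2 = 0*(1/48103) + 6401/2 = 0 + 6401/2 = 6401/2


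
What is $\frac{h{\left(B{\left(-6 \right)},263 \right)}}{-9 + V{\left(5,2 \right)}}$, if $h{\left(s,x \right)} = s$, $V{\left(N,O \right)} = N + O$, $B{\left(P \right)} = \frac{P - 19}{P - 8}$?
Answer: $- \frac{25}{28} \approx -0.89286$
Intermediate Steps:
$B{\left(P \right)} = \frac{-19 + P}{-8 + P}$
$\frac{h{\left(B{\left(-6 \right)},263 \right)}}{-9 + V{\left(5,2 \right)}} = \frac{\frac{1}{-8 - 6} \left(-19 - 6\right)}{-9 + \left(5 + 2\right)} = \frac{\frac{1}{-14} \left(-25\right)}{-9 + 7} = \frac{\left(- \frac{1}{14}\right) \left(-25\right)}{-2} = \left(- \frac{1}{2}\right) \frac{25}{14} = - \frac{25}{28}$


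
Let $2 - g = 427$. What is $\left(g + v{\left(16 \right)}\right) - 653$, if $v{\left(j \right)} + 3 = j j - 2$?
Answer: $-827$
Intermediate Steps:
$v{\left(j \right)} = -5 + j^{2}$ ($v{\left(j \right)} = -3 + \left(j j - 2\right) = -3 + \left(j^{2} - 2\right) = -3 + \left(-2 + j^{2}\right) = -5 + j^{2}$)
$g = -425$ ($g = 2 - 427 = -425$)
$\left(g + v{\left(16 \right)}\right) - 653 = \left(-425 - \left(5 - 16^{2}\right)\right) - 653 = \left(-425 + \left(-5 + 256\right)\right) - 653 = \left(-425 + 251\right) - 653 = -174 - 653 = -827$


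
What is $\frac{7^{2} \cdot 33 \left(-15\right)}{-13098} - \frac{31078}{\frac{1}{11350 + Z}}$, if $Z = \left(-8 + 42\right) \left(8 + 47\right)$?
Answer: $- \frac{1793776156475}{4366} \approx -4.1085 \cdot 10^{8}$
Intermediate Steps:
$Z = 1870$ ($Z = 34 \cdot 55 = 1870$)
$\frac{7^{2} \cdot 33 \left(-15\right)}{-13098} - \frac{31078}{\frac{1}{11350 + Z}} = \frac{7^{2} \cdot 33 \left(-15\right)}{-13098} - \frac{31078}{\frac{1}{11350 + 1870}} = 49 \cdot 33 \left(-15\right) \left(- \frac{1}{13098}\right) - \frac{31078}{\frac{1}{13220}} = 1617 \left(-15\right) \left(- \frac{1}{13098}\right) - 31078 \frac{1}{\frac{1}{13220}} = \left(-24255\right) \left(- \frac{1}{13098}\right) - 410851160 = \frac{8085}{4366} - 410851160 = - \frac{1793776156475}{4366}$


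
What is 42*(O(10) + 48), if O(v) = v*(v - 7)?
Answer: 3276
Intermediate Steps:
O(v) = v*(-7 + v)
42*(O(10) + 48) = 42*(10*(-7 + 10) + 48) = 42*(10*3 + 48) = 42*(30 + 48) = 42*78 = 3276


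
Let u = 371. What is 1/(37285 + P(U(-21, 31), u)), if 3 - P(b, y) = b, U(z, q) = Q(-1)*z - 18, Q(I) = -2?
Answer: 1/37264 ≈ 2.6836e-5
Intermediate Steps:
U(z, q) = -18 - 2*z (U(z, q) = -2*z - 18 = -18 - 2*z)
P(b, y) = 3 - b
1/(37285 + P(U(-21, 31), u)) = 1/(37285 + (3 - (-18 - 2*(-21)))) = 1/(37285 + (3 - (-18 + 42))) = 1/(37285 + (3 - 1*24)) = 1/(37285 + (3 - 24)) = 1/(37285 - 21) = 1/37264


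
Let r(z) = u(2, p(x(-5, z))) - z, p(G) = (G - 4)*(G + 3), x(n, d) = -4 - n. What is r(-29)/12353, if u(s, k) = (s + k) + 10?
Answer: 29/12353 ≈ 0.0023476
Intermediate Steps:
p(G) = (-4 + G)*(3 + G)
u(s, k) = 10 + k + s (u(s, k) = (k + s) + 10 = 10 + k + s)
r(z) = -z (r(z) = (10 + (-12 + (-4 - 1*(-5))² - (-4 - 1*(-5))) + 2) - z = (10 + (-12 + (-4 + 5)² - (-4 + 5)) + 2) - z = (10 + (-12 + 1² - 1*1) + 2) - z = (10 + (-12 + 1 - 1) + 2) - z = (10 - 12 + 2) - z = 0 - z = -z)
r(-29)/12353 = -1*(-29)/12353 = 29*(1/12353) = 29/12353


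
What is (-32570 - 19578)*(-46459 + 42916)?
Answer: 184760364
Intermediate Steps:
(-32570 - 19578)*(-46459 + 42916) = -52148*(-3543) = 184760364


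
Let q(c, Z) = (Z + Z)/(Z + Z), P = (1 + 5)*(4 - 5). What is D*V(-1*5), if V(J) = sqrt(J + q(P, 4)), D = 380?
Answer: 760*I ≈ 760.0*I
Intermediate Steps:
P = -6 (P = 6*(-1) = -6)
q(c, Z) = 1 (q(c, Z) = (2*Z)/((2*Z)) = (2*Z)*(1/(2*Z)) = 1)
V(J) = sqrt(1 + J) (V(J) = sqrt(J + 1) = sqrt(1 + J))
D*V(-1*5) = 380*sqrt(1 - 1*5) = 380*sqrt(1 - 5) = 380*sqrt(-4) = 380*(2*I) = 760*I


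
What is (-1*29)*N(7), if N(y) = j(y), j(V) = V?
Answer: -203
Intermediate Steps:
N(y) = y
(-1*29)*N(7) = -1*29*7 = -29*7 = -203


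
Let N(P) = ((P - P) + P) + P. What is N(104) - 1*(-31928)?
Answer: 32136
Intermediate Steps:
N(P) = 2*P (N(P) = (0 + P) + P = P + P = 2*P)
N(104) - 1*(-31928) = 2*104 - 1*(-31928) = 208 + 31928 = 32136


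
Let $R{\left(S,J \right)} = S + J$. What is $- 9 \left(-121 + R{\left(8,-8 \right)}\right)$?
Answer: $1089$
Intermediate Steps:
$R{\left(S,J \right)} = J + S$
$- 9 \left(-121 + R{\left(8,-8 \right)}\right) = - 9 \left(-121 + \left(-8 + 8\right)\right) = - 9 \left(-121 + 0\right) = \left(-9\right) \left(-121\right) = 1089$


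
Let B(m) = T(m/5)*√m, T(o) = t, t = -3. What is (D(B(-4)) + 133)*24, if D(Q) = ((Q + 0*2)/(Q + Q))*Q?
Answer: 3192 - 72*I ≈ 3192.0 - 72.0*I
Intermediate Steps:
T(o) = -3
B(m) = -3*√m
D(Q) = Q/2 (D(Q) = ((Q + 0)/((2*Q)))*Q = (Q*(1/(2*Q)))*Q = Q/2)
(D(B(-4)) + 133)*24 = ((-6*I)/2 + 133)*24 = (-3*I + 133)*24 = (133 - 3*I)*24 = 3192 - 72*I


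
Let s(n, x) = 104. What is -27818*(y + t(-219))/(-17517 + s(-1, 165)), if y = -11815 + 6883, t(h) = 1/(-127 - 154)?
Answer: -38552771474/4893053 ≈ -7879.1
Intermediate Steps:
t(h) = -1/281 (t(h) = 1/(-281) = -1/281)
y = -4932
-27818*(y + t(-219))/(-17517 + s(-1, 165)) = -27818*(-4932 - 1/281)/(-17517 + 104) = -27818/((-17413/(-1385893/281))) = -27818/((-17413*(-281/1385893))) = -27818/4893053/1385893 = -27818*1385893/4893053 = -38552771474/4893053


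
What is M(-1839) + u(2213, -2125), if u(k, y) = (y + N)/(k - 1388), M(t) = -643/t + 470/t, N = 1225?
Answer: -20165/20229 ≈ -0.99684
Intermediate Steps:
M(t) = -173/t
u(k, y) = (1225 + y)/(-1388 + k) (u(k, y) = (y + 1225)/(k - 1388) = (1225 + y)/(-1388 + k))
M(-1839) + u(2213, -2125) = -173/(-1839) + (1225 - 2125)/(-1388 + 2213) = -173*(-1/1839) - 900/825 = 173/1839 + (1/825)*(-900) = 173/1839 - 12/11 = -20165/20229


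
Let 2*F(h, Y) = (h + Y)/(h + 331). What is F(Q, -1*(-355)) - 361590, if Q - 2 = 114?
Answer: -107753663/298 ≈ -3.6159e+5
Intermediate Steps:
Q = 116 (Q = 2 + 114 = 116)
F(h, Y) = (Y + h)/(2*(331 + h)) (F(h, Y) = ((h + Y)/(h + 331))/2 = ((Y + h)/(331 + h))/2 = (Y + h)/(2*(331 + h)))
F(Q, -1*(-355)) - 361590 = (-1*(-355) + 116)/(2*(331 + 116)) - 361590 = (1/2)*(355 + 116)/447 - 361590 = (1/2)*(1/447)*471 - 361590 = 157/298 - 361590 = -107753663/298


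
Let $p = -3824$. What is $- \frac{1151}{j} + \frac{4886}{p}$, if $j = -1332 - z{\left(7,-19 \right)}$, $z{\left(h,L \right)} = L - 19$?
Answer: $- \frac{480265}{1237064} \approx -0.38823$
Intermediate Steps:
$z{\left(h,L \right)} = -19 + L$
$j = -1294$ ($j = -1332 - \left(-19 - 19\right) = -1332 - -38 = -1332 + 38 = -1294$)
$- \frac{1151}{j} + \frac{4886}{p} = - \frac{1151}{-1294} + \frac{4886}{-3824} = \left(-1151\right) \left(- \frac{1}{1294}\right) + 4886 \left(- \frac{1}{3824}\right) = \frac{1151}{1294} - \frac{2443}{1912} = - \frac{480265}{1237064}$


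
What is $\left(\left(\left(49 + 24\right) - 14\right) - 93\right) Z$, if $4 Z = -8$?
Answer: $68$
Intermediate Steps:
$Z = -2$ ($Z = \frac{1}{4} \left(-8\right) = -2$)
$\left(\left(\left(49 + 24\right) - 14\right) - 93\right) Z = \left(\left(\left(49 + 24\right) - 14\right) - 93\right) \left(-2\right) = \left(\left(73 - 14\right) - 93\right) \left(-2\right) = \left(59 - 93\right) \left(-2\right) = \left(-34\right) \left(-2\right) = 68$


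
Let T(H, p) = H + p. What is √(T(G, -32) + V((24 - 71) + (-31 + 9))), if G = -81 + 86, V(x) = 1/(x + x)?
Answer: I*√514326/138 ≈ 5.1969*I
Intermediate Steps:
V(x) = 1/(2*x)
G = 5
√(T(G, -32) + V((24 - 71) + (-31 + 9))) = √((5 - 32) + 1/(2*((24 - 71) + (-31 + 9)))) = √(-27 + 1/(2*(-47 - 22))) = √(-27 + (½)/(-69)) = √(-27 + (½)*(-1/69)) = √(-27 - 1/138) = √(-3727/138) = I*√514326/138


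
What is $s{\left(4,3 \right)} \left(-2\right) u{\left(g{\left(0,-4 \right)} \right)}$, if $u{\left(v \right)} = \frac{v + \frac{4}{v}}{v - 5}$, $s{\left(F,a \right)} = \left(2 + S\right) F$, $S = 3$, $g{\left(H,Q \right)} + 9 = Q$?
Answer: $- \frac{3460}{117} \approx -29.573$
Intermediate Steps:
$g{\left(H,Q \right)} = -9 + Q$
$s{\left(F,a \right)} = 5 F$ ($s{\left(F,a \right)} = \left(2 + 3\right) F = 5 F$)
$u{\left(v \right)} = \frac{v + \frac{4}{v}}{-5 + v}$
$s{\left(4,3 \right)} \left(-2\right) u{\left(g{\left(0,-4 \right)} \right)} = 5 \cdot 4 \left(-2\right) \frac{4 + \left(-9 - 4\right)^{2}}{\left(-9 - 4\right) \left(-5 - 13\right)} = 20 \left(-2\right) \frac{4 + \left(-13\right)^{2}}{\left(-13\right) \left(-5 - 13\right)} = - 40 \left(- \frac{4 + 169}{13 \left(-18\right)}\right) = - 40 \left(\left(- \frac{1}{13}\right) \left(- \frac{1}{18}\right) 173\right) = \left(-40\right) \frac{173}{234} = - \frac{3460}{117}$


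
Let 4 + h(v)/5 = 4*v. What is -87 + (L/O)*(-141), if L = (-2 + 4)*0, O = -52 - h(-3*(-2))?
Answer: -87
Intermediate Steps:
h(v) = -20 + 20*v (h(v) = -20 + 5*(4*v) = -20 + 20*v)
O = -152 (O = -52 - (-20 + 20*(-3*(-2))) = -52 - (-20 + 20*6) = -52 - (-20 + 120) = -52 - 1*100 = -52 - 100 = -152)
L = 0 (L = 2*0 = 0)
-87 + (L/O)*(-141) = -87 + (0/(-152))*(-141) = -87 + (0*(-1/152))*(-141) = -87 + 0*(-141) = -87 + 0 = -87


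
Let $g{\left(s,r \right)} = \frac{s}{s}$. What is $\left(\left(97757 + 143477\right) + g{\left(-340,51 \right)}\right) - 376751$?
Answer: $-135516$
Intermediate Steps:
$g{\left(s,r \right)} = 1$
$\left(\left(97757 + 143477\right) + g{\left(-340,51 \right)}\right) - 376751 = \left(\left(97757 + 143477\right) + 1\right) - 376751 = \left(241234 + 1\right) - 376751 = 241235 - 376751 = -135516$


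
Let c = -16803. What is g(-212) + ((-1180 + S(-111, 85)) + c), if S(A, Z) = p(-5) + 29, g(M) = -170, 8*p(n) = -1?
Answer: -144993/8 ≈ -18124.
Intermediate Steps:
p(n) = -⅛ (p(n) = (⅛)*(-1) = -⅛)
S(A, Z) = 231/8 (S(A, Z) = -⅛ + 29 = 231/8)
g(-212) + ((-1180 + S(-111, 85)) + c) = -170 + ((-1180 + 231/8) - 16803) = -170 + (-9209/8 - 16803) = -170 - 143633/8 = -144993/8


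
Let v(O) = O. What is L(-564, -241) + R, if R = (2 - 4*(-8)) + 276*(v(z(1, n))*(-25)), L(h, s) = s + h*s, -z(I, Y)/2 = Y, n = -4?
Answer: 80517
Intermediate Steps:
z(I, Y) = -2*Y
R = -55166 (R = (2 - 4*(-8)) + 276*(-2*(-4)*(-25)) = (2 + 32) + 276*(8*(-25)) = 34 + 276*(-200) = 34 - 55200 = -55166)
L(-564, -241) + R = -241*(1 - 564) - 55166 = -241*(-563) - 55166 = 135683 - 55166 = 80517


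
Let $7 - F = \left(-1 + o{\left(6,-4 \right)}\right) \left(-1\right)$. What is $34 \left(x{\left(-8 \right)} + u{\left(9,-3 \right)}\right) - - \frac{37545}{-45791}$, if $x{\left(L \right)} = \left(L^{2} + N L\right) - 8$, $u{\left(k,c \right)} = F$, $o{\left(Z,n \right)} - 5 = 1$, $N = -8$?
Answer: $\frac{205472463}{45791} \approx 4487.2$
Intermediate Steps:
$o{\left(Z,n \right)} = 6$ ($o{\left(Z,n \right)} = 5 + 1 = 6$)
$F = 12$ ($F = 7 - \left(-1 + 6\right) \left(-1\right) = 7 - 5 \left(-1\right) = 7 - -5 = 7 + 5 = 12$)
$u{\left(k,c \right)} = 12$
$x{\left(L \right)} = -8 + L^{2} - 8 L$ ($x{\left(L \right)} = \left(L^{2} - 8 L\right) - 8 = -8 + L^{2} - 8 L$)
$34 \left(x{\left(-8 \right)} + u{\left(9,-3 \right)}\right) - - \frac{37545}{-45791} = 34 \left(\left(-8 + \left(-8\right)^{2} - -64\right) + 12\right) - - \frac{37545}{-45791} = 34 \left(\left(-8 + 64 + 64\right) + 12\right) - \left(-37545\right) \left(- \frac{1}{45791}\right) = 34 \left(120 + 12\right) - \frac{37545}{45791} = 34 \cdot 132 - \frac{37545}{45791} = 4488 - \frac{37545}{45791} = \frac{205472463}{45791}$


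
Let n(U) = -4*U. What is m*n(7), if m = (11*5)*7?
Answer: -10780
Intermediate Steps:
m = 385 (m = 55*7 = 385)
m*n(7) = 385*(-4*7) = 385*(-28) = -10780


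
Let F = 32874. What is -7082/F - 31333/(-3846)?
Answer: 55711315/7024078 ≈ 7.9315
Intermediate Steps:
-7082/F - 31333/(-3846) = -7082/32874 - 31333/(-3846) = -7082*1/32874 - 31333*(-1/3846) = -3541/16437 + 31333/3846 = 55711315/7024078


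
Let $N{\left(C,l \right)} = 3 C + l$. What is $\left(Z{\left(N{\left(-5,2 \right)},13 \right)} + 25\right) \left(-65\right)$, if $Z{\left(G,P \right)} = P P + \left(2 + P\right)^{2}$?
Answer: $-27235$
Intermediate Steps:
$N{\left(C,l \right)} = l + 3 C$
$Z{\left(G,P \right)} = P^{2} + \left(2 + P\right)^{2}$
$\left(Z{\left(N{\left(-5,2 \right)},13 \right)} + 25\right) \left(-65\right) = \left(\left(13^{2} + \left(2 + 13\right)^{2}\right) + 25\right) \left(-65\right) = \left(\left(169 + 15^{2}\right) + 25\right) \left(-65\right) = \left(\left(169 + 225\right) + 25\right) \left(-65\right) = \left(394 + 25\right) \left(-65\right) = 419 \left(-65\right) = -27235$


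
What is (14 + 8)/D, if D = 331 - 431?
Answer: -11/50 ≈ -0.22000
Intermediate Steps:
D = -100
(14 + 8)/D = (14 + 8)/(-100) = -1/100*22 = -11/50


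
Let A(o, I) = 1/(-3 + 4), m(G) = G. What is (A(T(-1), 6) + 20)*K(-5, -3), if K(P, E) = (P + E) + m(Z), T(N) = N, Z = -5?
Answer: -273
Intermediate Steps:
A(o, I) = 1 (A(o, I) = 1/1 = 1)
K(P, E) = -5 + E + P (K(P, E) = (P + E) - 5 = (E + P) - 5 = -5 + E + P)
(A(T(-1), 6) + 20)*K(-5, -3) = (1 + 20)*(-5 - 3 - 5) = 21*(-13) = -273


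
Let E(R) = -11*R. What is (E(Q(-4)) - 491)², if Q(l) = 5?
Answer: 298116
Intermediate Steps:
(E(Q(-4)) - 491)² = (-11*5 - 491)² = (-55 - 491)² = (-546)² = 298116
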